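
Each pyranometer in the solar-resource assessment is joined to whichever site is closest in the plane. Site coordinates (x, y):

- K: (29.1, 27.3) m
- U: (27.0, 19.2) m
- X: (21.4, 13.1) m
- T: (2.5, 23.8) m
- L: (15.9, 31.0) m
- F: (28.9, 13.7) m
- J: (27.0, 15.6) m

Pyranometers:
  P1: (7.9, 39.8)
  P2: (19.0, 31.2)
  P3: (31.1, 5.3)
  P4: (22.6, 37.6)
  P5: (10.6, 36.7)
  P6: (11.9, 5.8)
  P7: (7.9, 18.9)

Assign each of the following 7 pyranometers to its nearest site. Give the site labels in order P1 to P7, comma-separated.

L, L, F, L, L, X, T

P1 → L (d²=141.44)
P2 → L (d²=9.65)
P3 → F (d²=75.40)
P4 → L (d²=88.45)
P5 → L (d²=60.58)
P6 → X (d²=143.54)
P7 → T (d²=53.17)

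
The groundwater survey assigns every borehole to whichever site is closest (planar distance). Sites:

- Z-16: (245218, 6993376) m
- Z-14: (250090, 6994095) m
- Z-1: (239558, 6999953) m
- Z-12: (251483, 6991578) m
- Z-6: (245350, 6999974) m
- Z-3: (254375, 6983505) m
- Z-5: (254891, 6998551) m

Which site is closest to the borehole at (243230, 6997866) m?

Z-6

Squared distances to each site:
Z-16: 24112244.000; Z-14: 61280041.000; Z-1: 17839153.000; Z-12: 107650953.000; Z-6: 8938064.000; Z-3: 330449346.000; Z-5: 136448146.000.
Minimum at Z-6.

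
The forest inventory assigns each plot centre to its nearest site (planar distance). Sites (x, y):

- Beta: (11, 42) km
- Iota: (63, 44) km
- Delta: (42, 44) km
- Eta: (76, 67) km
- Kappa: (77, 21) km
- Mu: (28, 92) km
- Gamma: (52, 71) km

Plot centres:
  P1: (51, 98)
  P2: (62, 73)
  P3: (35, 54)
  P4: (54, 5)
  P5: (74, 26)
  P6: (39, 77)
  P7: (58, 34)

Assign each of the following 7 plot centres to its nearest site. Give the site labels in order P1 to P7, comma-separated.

Mu, Gamma, Delta, Kappa, Kappa, Gamma, Iota

P1 → Mu (d²=565.00)
P2 → Gamma (d²=104.00)
P3 → Delta (d²=149.00)
P4 → Kappa (d²=785.00)
P5 → Kappa (d²=34.00)
P6 → Gamma (d²=205.00)
P7 → Iota (d²=125.00)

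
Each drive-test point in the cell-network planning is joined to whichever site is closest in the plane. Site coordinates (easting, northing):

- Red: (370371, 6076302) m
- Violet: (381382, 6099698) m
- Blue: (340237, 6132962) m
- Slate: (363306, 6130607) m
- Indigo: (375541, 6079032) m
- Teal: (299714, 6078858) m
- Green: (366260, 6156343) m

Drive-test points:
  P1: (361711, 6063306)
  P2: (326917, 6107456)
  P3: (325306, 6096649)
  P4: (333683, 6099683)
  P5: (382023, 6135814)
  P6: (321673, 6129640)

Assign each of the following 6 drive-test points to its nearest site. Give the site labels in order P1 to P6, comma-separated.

P1 → Red (d²=243891616.00)
P2 → Blue (d²=827978436.00)
P3 → Teal (d²=971470145.00)
P4 → Blue (d²=1150446757.00)
P5 → Slate (d²=377438938.00)
P6 → Blue (d²=355657780.00)

Red, Blue, Teal, Blue, Slate, Blue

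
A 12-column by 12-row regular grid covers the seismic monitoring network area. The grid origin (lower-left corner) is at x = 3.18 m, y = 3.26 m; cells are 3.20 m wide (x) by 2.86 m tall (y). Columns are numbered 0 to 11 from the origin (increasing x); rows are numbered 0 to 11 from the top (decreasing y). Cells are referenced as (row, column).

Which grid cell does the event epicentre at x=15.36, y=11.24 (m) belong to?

(9, 3)

Column index: ⌊(15.36 − 3.18) / 3.20⌋ = ⌊3.806⌋ = 3
Row offset from origin: ⌊(11.24 − 3.26) / 2.86⌋ = ⌊2.790⌋ = 2 → row 9 (counted from top)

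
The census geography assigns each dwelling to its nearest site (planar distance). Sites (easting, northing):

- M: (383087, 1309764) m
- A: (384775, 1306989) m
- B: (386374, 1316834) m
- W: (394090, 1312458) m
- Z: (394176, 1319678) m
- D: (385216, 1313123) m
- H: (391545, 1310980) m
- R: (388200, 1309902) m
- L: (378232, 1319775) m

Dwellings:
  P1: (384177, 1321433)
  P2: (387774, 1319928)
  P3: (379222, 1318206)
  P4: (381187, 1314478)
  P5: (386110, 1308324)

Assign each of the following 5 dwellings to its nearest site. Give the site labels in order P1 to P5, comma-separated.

B, B, L, D, A

P1 → B (d²=25977610.00)
P2 → B (d²=11532836.00)
P3 → L (d²=3441861.00)
P4 → D (d²=18068866.00)
P5 → A (d²=3564450.00)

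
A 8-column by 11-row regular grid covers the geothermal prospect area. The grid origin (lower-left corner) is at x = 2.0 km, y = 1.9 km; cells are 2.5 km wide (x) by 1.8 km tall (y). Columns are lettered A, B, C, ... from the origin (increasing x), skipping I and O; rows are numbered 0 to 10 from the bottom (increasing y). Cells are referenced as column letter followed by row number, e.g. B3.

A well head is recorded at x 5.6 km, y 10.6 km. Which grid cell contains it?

Column index: ⌊(5.6 − 2.0) / 2.5⌋ = ⌊1.440⌋ = 1 → column B
Row offset from origin: ⌊(10.6 − 1.9) / 1.8⌋ = ⌊4.833⌋ = 4 → row 4

B4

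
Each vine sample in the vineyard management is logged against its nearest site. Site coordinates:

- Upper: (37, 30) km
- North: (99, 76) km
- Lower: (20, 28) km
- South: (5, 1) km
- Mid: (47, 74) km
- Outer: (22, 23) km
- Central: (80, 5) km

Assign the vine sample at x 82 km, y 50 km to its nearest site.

Squared distances to each site:
Upper: 2425.000; North: 965.000; Lower: 4328.000; South: 8330.000; Mid: 1801.000; Outer: 4329.000; Central: 2029.000.
Minimum at North.

North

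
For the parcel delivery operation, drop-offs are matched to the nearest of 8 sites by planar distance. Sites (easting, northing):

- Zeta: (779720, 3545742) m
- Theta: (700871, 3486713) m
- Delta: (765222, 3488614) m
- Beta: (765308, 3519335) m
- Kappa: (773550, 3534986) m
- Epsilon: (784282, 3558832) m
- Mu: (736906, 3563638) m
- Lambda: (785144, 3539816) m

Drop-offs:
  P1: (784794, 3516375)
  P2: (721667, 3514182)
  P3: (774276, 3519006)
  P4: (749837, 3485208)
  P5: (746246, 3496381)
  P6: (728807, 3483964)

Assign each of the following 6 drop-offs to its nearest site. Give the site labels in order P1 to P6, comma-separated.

Beta, Theta, Beta, Delta, Delta, Theta

P1 → Beta (d²=388465796.00)
P2 → Theta (d²=1187019577.00)
P3 → Beta (d²=80533265.00)
P4 → Delta (d²=248299061.00)
P5 → Delta (d²=420414865.00)
P6 → Theta (d²=787977097.00)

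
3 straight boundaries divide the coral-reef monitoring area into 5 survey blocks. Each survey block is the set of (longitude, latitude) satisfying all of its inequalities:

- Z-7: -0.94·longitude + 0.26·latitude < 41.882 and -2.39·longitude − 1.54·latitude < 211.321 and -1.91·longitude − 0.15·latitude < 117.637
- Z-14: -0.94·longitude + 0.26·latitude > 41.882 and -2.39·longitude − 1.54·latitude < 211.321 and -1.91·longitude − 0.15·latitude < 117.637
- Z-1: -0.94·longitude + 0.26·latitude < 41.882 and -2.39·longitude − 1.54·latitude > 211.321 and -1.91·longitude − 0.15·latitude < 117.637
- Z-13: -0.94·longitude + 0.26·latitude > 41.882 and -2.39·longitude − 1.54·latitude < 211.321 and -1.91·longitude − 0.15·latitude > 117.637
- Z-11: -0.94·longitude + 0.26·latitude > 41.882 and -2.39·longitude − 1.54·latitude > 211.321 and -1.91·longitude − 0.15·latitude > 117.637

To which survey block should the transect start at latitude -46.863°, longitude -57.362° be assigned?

-0.94·-57.362 + 0.26·-46.863 = 41.736, which is < 41.882
-2.39·-57.362 − 1.54·-46.863 = 209.264, which is < 211.321
-1.91·-57.362 − 0.15·-46.863 = 116.591, which is < 117.637
This sign pattern matches Z-7.

Z-7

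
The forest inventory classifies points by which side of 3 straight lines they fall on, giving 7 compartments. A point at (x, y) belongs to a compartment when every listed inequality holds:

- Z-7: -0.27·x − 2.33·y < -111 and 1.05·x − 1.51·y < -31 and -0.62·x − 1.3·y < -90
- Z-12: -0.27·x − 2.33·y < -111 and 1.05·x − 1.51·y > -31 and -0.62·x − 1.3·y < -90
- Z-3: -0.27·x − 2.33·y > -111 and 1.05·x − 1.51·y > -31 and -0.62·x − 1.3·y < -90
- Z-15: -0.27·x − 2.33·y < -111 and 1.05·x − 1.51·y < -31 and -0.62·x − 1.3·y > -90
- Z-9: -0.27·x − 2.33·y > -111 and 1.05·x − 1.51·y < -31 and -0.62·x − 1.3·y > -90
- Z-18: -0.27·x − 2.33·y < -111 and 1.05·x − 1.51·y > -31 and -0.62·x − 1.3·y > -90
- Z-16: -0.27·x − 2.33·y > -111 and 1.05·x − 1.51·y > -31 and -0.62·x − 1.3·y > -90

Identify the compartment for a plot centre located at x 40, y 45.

-0.27·40 − 2.33·45 = -115.650, which is < -111
1.05·40 − 1.51·45 = -25.950, which is > -31
-0.62·40 − 1.3·45 = -83.300, which is > -90
This sign pattern matches Z-18.

Z-18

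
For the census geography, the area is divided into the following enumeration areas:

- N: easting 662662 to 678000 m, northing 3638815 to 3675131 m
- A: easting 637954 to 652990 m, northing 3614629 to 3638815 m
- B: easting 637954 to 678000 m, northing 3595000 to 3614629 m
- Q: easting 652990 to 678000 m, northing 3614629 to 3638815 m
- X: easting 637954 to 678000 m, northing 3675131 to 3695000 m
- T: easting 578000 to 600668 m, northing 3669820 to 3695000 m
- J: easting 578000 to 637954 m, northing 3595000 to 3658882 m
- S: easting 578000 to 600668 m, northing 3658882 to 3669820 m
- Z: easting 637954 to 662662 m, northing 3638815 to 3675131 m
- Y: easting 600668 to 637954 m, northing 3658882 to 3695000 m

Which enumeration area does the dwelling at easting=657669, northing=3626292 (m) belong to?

The point has easting = 657669 and northing = 3626292.
Only Q satisfies 652990 ≤ easting ≤ 678000 and 3614629 ≤ northing ≤ 3638815.

Q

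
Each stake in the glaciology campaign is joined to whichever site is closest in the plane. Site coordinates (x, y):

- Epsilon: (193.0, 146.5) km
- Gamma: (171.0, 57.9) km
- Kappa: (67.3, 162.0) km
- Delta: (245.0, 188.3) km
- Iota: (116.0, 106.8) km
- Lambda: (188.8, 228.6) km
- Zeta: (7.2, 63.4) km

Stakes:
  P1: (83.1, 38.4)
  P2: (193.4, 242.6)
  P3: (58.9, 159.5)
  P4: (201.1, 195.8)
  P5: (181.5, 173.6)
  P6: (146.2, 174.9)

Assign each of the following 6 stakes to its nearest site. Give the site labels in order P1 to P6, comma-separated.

P1 → Iota (d²=5760.97)
P2 → Lambda (d²=217.16)
P3 → Kappa (d²=76.81)
P4 → Lambda (d²=1227.13)
P5 → Epsilon (d²=866.66)
P6 → Epsilon (d²=2996.80)

Iota, Lambda, Kappa, Lambda, Epsilon, Epsilon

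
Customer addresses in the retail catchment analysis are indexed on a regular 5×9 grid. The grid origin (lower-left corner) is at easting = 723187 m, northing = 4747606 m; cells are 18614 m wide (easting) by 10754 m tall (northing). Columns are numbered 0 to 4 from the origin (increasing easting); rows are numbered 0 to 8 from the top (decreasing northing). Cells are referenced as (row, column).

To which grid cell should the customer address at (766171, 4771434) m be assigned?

Column index: ⌊(766171 − 723187) / 18614⌋ = ⌊2.309⌋ = 2
Row offset from origin: ⌊(4771434 − 4747606) / 10754⌋ = ⌊2.216⌋ = 2 → row 6 (counted from top)

(6, 2)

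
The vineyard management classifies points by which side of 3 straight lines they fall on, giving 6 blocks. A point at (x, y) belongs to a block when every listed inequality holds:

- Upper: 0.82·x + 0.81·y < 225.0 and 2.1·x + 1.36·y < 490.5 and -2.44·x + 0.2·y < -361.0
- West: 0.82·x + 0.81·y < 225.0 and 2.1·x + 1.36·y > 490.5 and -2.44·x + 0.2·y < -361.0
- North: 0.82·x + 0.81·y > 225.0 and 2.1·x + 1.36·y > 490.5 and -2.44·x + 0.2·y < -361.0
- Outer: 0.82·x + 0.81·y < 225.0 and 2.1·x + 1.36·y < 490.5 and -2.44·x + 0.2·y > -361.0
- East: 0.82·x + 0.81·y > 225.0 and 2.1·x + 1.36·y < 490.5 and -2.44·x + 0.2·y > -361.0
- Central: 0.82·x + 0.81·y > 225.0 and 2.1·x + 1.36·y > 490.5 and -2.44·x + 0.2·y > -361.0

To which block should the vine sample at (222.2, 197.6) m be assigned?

North

0.82·222.2 + 0.81·197.6 = 342.260, which is > 225.0
2.1·222.2 + 1.36·197.6 = 735.356, which is > 490.5
-2.44·222.2 + 0.2·197.6 = -502.648, which is < -361.0
This sign pattern matches North.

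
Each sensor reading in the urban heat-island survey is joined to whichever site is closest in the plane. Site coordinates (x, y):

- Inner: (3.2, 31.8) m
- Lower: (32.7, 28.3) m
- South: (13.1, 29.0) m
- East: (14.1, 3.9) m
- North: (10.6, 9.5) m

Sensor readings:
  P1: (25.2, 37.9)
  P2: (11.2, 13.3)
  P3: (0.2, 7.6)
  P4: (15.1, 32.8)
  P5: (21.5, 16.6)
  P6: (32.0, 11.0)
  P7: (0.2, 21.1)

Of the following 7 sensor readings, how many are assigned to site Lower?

2

P1 → Lower
P2 → North
P3 → North
P4 → South
P5 → North
P6 → Lower
P7 → Inner
2 of the 7 go to Lower.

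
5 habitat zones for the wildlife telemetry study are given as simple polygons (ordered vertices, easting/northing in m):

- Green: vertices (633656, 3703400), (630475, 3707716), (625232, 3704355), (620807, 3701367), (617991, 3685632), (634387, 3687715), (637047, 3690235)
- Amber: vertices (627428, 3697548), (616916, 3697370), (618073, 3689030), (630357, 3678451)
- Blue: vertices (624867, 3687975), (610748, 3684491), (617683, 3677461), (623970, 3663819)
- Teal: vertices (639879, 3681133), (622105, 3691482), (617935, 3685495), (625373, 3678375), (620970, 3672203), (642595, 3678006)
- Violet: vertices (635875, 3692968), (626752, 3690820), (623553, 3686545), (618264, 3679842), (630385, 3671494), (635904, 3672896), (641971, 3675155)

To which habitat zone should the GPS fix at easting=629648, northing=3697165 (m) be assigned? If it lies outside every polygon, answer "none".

Cast a ray rightward from (629648, 3697165). For each polygon, the edges (by vertex number in listed order) whose endpoints lie on opposite sides of northing = 3697165, where each meets that height, and whether that is right or left of the point:
Green: 4–5 at easting≈620055.0 (left), 7–1 at easting≈635262.0 (right) → 1 crossing.
Amber: 2–3 at easting≈616944.4 (left), 4–1 at easting≈627486.7 (left) → 0 crossings.
Blue: no edge straddles that height → 0 crossings.
Teal: no edge straddles that height → 0 crossings.
Violet: no edge straddles that height → 0 crossings.
Only Green has an odd count, so the point is inside Green.

Green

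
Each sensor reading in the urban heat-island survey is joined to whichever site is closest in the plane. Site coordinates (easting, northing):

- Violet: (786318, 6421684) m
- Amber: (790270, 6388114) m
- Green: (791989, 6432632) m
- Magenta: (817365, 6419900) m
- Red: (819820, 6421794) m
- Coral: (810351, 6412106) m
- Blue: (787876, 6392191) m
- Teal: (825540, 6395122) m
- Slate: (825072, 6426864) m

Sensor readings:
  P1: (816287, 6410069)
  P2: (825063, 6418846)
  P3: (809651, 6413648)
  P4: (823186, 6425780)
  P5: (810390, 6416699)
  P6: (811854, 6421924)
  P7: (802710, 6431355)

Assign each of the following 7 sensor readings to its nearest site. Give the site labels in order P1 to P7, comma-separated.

P1 → Coral (d²=39385465.00)
P2 → Red (d²=36179753.00)
P3 → Coral (d²=2867764.00)
P4 → Slate (d²=4732052.00)
P5 → Coral (d²=21097170.00)
P6 → Magenta (d²=34467697.00)
P7 → Green (d²=116570570.00)

Coral, Red, Coral, Slate, Coral, Magenta, Green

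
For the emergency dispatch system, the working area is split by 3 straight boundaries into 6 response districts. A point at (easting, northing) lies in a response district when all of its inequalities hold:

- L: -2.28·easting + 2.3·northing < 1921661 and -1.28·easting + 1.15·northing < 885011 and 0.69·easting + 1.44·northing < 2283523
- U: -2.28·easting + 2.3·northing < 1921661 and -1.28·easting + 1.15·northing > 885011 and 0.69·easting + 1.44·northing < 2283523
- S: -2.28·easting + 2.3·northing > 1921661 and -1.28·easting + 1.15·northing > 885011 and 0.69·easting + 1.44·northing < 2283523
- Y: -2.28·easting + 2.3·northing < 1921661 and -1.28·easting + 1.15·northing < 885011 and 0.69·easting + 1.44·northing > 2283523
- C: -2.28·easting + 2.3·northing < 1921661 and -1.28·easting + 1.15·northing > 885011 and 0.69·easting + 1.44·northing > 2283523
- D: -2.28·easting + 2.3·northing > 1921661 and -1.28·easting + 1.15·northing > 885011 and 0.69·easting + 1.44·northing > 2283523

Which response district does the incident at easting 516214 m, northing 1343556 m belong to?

-2.28·516214 + 2.3·1343556 = 1913210.880, which is < 1921661
-1.28·516214 + 1.15·1343556 = 884335.480, which is < 885011
0.69·516214 + 1.44·1343556 = 2290908.300, which is > 2283523
This sign pattern matches Y.

Y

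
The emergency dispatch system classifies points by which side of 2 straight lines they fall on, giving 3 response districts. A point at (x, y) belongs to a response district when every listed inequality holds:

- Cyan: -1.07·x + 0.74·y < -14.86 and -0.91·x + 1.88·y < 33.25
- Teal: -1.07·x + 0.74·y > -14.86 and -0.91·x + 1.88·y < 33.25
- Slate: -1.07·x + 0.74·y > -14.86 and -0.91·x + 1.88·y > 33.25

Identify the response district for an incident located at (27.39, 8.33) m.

-1.07·27.39 + 0.74·8.33 = -23.143, which is < -14.86
-0.91·27.39 + 1.88·8.33 = -9.265, which is < 33.25
This sign pattern matches Cyan.

Cyan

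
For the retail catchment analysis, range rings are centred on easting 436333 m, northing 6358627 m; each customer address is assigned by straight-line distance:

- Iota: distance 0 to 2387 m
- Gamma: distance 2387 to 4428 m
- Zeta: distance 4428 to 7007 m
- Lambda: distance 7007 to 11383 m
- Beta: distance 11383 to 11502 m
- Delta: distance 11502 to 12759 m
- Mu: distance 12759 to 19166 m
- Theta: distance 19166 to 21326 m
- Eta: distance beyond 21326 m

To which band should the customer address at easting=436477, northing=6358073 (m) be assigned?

Distance = √((436477−436333)² + (6358073−6358627)²) = √(20736.000 + 306916.000) = 572.409 m.
0 ≤ 572.409 < 2387 → Iota.

Iota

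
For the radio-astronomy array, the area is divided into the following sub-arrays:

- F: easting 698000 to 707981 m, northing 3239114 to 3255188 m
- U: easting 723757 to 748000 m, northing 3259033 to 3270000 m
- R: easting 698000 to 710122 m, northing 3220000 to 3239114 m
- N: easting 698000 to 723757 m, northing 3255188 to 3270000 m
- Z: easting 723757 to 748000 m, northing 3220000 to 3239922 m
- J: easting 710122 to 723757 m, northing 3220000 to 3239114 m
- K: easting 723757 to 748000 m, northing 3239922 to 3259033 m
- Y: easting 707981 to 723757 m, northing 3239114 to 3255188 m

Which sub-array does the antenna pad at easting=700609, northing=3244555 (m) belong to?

The point has easting = 700609 and northing = 3244555.
Only F satisfies 698000 ≤ easting ≤ 707981 and 3239114 ≤ northing ≤ 3255188.

F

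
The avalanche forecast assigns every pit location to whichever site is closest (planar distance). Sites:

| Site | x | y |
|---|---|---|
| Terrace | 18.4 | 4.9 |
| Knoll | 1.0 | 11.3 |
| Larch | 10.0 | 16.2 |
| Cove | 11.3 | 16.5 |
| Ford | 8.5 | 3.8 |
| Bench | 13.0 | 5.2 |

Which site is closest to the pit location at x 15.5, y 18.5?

Cove

Squared distances to each site:
Terrace: 193.370; Knoll: 262.090; Larch: 35.540; Cove: 21.640; Ford: 265.090; Bench: 183.140.
Minimum at Cove.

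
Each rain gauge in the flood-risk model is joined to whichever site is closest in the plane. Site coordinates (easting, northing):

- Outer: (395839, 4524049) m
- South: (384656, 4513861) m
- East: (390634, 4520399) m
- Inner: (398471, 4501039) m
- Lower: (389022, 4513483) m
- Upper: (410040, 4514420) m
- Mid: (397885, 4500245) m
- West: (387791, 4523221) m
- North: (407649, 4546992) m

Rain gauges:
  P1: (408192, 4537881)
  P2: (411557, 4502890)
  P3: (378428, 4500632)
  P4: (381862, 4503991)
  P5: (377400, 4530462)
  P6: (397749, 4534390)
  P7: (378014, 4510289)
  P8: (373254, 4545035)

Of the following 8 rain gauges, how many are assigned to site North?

1

P1 → North
P2 → Upper
P3 → South
P4 → South
P5 → West
P6 → Outer
P7 → South
P8 → West
1 of the 8 goes to North.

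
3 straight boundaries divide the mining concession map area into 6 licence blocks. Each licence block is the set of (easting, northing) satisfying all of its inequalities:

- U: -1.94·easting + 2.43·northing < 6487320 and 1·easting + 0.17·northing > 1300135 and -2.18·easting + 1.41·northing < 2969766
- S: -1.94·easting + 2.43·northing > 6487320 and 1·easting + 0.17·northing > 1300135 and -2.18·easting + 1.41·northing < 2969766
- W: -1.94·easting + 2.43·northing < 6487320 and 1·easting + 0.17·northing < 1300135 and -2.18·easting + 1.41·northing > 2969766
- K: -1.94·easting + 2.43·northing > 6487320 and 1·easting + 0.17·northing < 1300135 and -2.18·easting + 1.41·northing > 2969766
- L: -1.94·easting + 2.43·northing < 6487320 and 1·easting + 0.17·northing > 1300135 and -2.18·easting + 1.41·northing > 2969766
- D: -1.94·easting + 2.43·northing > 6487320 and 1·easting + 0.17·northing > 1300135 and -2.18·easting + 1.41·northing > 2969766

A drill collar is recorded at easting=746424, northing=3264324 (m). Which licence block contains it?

L

-1.94·746424 + 2.43·3264324 = 6484244.760, which is < 6487320
1·746424 + 0.17·3264324 = 1301359.080, which is > 1300135
-2.18·746424 + 1.41·3264324 = 2975492.520, which is > 2969766
This sign pattern matches L.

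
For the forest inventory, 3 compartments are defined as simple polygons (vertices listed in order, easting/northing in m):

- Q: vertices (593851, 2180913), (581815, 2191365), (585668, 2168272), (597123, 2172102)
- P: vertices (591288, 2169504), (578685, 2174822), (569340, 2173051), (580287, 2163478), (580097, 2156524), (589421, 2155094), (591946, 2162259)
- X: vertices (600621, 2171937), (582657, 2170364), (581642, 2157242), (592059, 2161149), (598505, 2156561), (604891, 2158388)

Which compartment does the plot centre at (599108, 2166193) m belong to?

Cast a ray rightward from (599108, 2166193). For each polygon, the edges (by vertex number in listed order) whose endpoints lie on opposite sides of northing = 2166193, where each meets that height, and whether that is right or left of the point:
Q: no edge straddles that height → 0 crossings.
P: 3–4 at easting≈577182.3 (left), 7–1 at easting≈591588.7 (left) → 0 crossings.
X: 2–3 at easting≈582334.4 (left), 6–1 at easting≈602431.2 (right) → 1 crossing.
Only X has an odd count, so the point is inside X.

X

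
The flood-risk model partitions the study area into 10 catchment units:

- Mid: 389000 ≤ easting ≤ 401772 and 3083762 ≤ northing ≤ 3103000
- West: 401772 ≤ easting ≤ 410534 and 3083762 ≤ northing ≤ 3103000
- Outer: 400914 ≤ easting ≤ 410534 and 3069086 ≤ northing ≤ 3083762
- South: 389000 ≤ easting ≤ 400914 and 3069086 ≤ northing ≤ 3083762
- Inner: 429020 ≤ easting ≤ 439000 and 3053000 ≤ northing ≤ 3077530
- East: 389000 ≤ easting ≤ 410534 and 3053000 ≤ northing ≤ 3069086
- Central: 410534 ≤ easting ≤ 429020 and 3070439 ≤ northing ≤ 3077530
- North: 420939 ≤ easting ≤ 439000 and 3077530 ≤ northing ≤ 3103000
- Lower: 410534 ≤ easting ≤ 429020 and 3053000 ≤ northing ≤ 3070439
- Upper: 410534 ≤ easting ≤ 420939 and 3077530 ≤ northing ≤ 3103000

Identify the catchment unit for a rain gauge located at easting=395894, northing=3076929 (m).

South

The point has easting = 395894 and northing = 3076929.
Only South satisfies 389000 ≤ easting ≤ 400914 and 3069086 ≤ northing ≤ 3083762.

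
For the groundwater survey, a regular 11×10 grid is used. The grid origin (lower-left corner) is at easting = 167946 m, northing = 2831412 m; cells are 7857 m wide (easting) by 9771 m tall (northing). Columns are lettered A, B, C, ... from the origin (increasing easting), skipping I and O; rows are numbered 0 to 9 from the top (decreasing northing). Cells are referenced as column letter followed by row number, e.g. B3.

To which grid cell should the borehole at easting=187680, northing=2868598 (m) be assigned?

Column index: ⌊(187680 − 167946) / 7857⌋ = ⌊2.512⌋ = 2 → column C
Row offset from origin: ⌊(2868598 − 2831412) / 9771⌋ = ⌊3.806⌋ = 3 → row 6 (counted from top)

C6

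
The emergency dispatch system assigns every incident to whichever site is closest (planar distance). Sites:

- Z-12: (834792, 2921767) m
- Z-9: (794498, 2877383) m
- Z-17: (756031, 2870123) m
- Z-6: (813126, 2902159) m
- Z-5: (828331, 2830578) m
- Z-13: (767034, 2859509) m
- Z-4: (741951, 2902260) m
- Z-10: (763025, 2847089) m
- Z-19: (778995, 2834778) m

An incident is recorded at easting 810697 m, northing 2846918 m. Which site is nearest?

Z-5

Squared distances to each site:
Z-12: 6182941826.000; Z-9: 1190523826.000; Z-17: 3526843581.000; Z-6: 3057468122.000; Z-5: 577953556.000; Z-13: 2064990850.000; Z-4: 7788749480.000; Z-10: 2272648825.000; Z-19: 1152396404.000.
Minimum at Z-5.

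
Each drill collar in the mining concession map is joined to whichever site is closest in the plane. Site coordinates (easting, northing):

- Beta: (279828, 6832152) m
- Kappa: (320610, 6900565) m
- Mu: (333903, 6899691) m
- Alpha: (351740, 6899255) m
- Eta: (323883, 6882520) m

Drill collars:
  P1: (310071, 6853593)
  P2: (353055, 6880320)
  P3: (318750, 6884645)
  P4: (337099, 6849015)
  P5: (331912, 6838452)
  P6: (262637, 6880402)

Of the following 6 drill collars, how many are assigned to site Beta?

1

P1 → Eta
P2 → Alpha
P3 → Eta
P4 → Eta
P5 → Eta
P6 → Beta
1 of the 6 goes to Beta.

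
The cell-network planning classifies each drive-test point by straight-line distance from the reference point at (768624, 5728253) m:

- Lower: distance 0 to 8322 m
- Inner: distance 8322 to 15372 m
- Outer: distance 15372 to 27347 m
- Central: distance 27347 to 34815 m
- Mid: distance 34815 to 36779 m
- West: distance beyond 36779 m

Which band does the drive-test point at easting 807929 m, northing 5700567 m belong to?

West

Distance = √((807929−768624)² + (5700567−5728253)²) = √(1544883025.000 + 766514596.000) = 48076.997 m.
36779 ≤ 48076.997 < ∞ → West.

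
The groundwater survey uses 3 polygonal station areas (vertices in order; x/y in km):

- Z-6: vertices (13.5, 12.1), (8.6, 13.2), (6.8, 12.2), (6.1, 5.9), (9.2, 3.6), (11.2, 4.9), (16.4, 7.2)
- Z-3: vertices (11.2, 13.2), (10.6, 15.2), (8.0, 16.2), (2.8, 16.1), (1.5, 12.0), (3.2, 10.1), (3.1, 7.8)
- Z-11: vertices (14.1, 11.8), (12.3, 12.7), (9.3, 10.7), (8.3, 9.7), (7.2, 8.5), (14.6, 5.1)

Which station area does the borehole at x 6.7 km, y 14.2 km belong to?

Z-3

Cast a ray rightward from (6.7, 14.2). For each polygon, the edges (by vertex number in listed order) whose endpoints lie on opposite sides of y = 14.2, where each meets that height, and whether that is right or left of the point:
Z-6: no edge straddles that height → 0 crossings.
Z-3: 1–2 at x≈10.90 (right), 4–5 at x≈2.20 (left) → 1 crossing.
Z-11: no edge straddles that height → 0 crossings.
Only Z-3 has an odd count, so the point is inside Z-3.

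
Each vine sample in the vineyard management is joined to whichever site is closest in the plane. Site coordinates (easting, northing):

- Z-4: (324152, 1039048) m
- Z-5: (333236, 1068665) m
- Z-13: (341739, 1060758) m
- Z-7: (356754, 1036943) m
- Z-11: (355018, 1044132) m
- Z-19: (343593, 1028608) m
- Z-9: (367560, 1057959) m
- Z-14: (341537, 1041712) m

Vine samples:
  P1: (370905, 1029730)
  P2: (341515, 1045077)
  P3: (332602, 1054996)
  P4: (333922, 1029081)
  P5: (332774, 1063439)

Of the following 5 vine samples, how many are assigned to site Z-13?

1

P1 → Z-7
P2 → Z-14
P3 → Z-13
P4 → Z-19
P5 → Z-5
1 of the 5 goes to Z-13.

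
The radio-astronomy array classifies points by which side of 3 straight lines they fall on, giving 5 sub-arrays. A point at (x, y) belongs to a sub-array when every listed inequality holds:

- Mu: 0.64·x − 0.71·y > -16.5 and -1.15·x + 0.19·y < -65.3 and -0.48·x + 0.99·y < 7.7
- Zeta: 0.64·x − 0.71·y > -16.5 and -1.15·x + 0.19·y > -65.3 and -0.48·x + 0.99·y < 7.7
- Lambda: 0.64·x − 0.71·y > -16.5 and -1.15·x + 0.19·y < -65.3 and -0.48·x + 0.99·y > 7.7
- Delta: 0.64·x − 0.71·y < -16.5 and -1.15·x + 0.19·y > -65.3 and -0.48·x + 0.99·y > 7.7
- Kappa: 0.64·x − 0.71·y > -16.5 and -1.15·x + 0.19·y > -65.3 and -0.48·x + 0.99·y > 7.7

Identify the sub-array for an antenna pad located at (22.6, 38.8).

Kappa

0.64·22.6 − 0.71·38.8 = -13.084, which is > -16.5
-1.15·22.6 + 0.19·38.8 = -18.618, which is > -65.3
-0.48·22.6 + 0.99·38.8 = 27.564, which is > 7.7
This sign pattern matches Kappa.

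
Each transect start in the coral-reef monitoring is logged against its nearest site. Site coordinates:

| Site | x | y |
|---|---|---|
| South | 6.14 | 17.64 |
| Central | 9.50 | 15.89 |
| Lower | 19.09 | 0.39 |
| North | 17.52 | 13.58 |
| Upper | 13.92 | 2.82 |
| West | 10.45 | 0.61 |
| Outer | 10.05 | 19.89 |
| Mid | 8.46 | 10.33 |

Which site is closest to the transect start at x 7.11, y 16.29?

Squared distances to each site:
South: 2.763; Central: 5.872; Lower: 396.330; North: 115.712; Upper: 227.817; West: 257.018; Outer: 21.604; Mid: 37.344.
Minimum at South.

South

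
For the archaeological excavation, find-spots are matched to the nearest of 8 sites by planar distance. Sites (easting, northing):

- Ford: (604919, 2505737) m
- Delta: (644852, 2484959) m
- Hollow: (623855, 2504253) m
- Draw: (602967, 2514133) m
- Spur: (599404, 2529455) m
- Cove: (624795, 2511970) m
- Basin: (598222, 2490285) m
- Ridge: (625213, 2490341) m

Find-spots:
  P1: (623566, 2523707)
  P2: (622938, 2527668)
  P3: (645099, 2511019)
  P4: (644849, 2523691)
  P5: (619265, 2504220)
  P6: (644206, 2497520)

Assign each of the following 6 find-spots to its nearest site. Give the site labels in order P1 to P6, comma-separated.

Cove, Cove, Cove, Cove, Hollow, Delta

P1 → Cove (d²=139267610.00)
P2 → Cove (d²=249875653.00)
P3 → Cove (d²=413156817.00)
P4 → Cove (d²=539544757.00)
P5 → Hollow (d²=21069189.00)
P6 → Delta (d²=158196037.00)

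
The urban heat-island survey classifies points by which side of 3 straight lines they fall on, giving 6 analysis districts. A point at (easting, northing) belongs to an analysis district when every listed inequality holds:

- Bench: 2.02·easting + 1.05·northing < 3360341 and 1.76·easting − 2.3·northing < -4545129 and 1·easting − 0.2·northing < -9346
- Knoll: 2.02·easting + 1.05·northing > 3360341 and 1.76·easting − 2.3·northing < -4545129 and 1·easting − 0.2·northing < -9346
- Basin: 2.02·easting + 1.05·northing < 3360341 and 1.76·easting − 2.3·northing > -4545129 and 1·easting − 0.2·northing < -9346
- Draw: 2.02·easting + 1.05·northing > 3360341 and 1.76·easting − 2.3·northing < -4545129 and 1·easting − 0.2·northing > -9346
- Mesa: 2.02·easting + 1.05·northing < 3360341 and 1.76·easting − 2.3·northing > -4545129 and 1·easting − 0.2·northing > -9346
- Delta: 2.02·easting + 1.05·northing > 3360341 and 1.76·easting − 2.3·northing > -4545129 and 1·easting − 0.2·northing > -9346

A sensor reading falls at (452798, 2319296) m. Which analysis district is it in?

Basin

2.02·452798 + 1.05·2319296 = 3349912.760, which is < 3360341
1.76·452798 − 2.3·2319296 = -4537456.320, which is > -4545129
1·452798 − 0.2·2319296 = -11061.200, which is < -9346
This sign pattern matches Basin.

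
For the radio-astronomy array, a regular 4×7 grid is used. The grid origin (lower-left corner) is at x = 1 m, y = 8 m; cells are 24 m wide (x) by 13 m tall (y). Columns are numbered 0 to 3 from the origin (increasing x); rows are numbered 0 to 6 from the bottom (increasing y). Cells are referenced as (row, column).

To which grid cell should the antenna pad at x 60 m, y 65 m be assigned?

Column index: ⌊(60 − 1) / 24⌋ = ⌊2.458⌋ = 2
Row offset from origin: ⌊(65 − 8) / 13⌋ = ⌊4.385⌋ = 4 → row 4

(4, 2)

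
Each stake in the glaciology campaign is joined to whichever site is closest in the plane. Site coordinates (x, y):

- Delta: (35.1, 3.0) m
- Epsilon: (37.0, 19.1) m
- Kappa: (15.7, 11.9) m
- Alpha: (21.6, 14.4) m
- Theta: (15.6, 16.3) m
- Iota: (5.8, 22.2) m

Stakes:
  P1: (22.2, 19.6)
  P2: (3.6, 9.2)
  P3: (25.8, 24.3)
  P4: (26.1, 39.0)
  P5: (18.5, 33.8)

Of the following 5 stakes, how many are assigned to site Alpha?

P1 → Alpha
P2 → Kappa
P3 → Alpha
P4 → Epsilon
P5 → Iota
2 of the 5 go to Alpha.

2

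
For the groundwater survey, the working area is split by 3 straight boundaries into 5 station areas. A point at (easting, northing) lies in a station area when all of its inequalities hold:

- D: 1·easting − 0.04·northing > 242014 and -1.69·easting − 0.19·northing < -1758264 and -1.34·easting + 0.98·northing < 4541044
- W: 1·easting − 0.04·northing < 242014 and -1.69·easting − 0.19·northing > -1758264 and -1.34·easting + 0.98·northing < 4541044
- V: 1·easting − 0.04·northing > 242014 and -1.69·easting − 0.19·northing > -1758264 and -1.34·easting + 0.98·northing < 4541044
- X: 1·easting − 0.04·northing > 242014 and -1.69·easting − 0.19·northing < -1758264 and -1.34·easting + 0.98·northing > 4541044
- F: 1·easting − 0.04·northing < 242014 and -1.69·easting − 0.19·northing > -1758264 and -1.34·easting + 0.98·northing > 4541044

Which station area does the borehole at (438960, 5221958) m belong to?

1·438960 − 0.04·5221958 = 230081.680, which is < 242014
-1.69·438960 − 0.19·5221958 = -1734014.420, which is > -1758264
-1.34·438960 + 0.98·5221958 = 4529312.440, which is < 4541044
This sign pattern matches W.

W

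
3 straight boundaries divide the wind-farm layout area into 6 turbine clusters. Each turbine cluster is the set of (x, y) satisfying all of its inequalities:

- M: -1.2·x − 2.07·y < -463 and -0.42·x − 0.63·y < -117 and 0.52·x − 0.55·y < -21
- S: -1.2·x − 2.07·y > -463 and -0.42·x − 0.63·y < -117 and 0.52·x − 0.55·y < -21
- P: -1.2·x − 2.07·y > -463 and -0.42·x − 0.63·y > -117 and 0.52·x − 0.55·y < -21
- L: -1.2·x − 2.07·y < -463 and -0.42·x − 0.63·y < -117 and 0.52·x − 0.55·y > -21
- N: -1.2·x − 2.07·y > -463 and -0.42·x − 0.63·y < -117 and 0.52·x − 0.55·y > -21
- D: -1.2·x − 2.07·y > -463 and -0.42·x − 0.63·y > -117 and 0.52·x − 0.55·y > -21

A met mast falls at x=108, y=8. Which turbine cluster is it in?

-1.2·108 − 2.07·8 = -146.160, which is > -463
-0.42·108 − 0.63·8 = -50.400, which is > -117
0.52·108 − 0.55·8 = 51.760, which is > -21
This sign pattern matches D.

D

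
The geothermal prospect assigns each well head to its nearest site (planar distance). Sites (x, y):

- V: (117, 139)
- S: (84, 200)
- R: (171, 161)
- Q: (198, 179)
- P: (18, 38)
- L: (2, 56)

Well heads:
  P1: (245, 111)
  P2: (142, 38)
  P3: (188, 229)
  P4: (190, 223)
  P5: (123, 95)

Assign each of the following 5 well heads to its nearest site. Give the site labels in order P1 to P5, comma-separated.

Q, V, Q, Q, V

P1 → Q (d²=6833.00)
P2 → V (d²=10826.00)
P3 → Q (d²=2600.00)
P4 → Q (d²=2000.00)
P5 → V (d²=1972.00)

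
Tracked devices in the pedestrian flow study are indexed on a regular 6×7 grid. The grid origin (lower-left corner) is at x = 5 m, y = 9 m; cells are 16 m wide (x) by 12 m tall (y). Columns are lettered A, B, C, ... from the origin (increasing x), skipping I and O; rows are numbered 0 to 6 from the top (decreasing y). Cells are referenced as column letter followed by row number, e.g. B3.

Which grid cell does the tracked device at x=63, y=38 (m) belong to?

D4

Column index: ⌊(63 − 5) / 16⌋ = ⌊3.625⌋ = 3 → column D
Row offset from origin: ⌊(38 − 9) / 12⌋ = ⌊2.417⌋ = 2 → row 4 (counted from top)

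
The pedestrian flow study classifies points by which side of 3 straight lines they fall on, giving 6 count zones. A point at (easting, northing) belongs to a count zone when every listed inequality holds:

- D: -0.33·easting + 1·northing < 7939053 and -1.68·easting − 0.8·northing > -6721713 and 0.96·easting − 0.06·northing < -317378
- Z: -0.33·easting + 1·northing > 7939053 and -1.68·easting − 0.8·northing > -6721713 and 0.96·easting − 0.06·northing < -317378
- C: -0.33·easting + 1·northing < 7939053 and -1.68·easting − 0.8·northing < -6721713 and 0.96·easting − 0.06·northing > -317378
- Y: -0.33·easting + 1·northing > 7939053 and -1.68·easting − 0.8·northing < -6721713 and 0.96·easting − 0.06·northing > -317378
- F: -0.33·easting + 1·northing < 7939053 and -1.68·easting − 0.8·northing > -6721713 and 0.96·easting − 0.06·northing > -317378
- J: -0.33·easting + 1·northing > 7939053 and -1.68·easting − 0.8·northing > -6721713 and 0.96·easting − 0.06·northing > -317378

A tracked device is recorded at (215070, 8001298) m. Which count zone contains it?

-0.33·215070 + 1·8001298 = 7930324.900, which is < 7939053
-1.68·215070 − 0.8·8001298 = -6762356.000, which is < -6721713
0.96·215070 − 0.06·8001298 = -273610.680, which is > -317378
This sign pattern matches C.

C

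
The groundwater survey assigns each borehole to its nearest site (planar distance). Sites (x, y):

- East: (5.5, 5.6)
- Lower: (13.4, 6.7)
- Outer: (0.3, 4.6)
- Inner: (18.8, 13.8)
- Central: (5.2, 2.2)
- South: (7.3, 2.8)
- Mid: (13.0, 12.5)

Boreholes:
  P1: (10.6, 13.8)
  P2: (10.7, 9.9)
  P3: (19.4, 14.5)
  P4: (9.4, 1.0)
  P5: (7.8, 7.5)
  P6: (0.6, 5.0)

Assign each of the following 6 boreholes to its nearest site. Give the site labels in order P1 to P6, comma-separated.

P1 → Mid (d²=7.45)
P2 → Mid (d²=12.05)
P3 → Inner (d²=0.85)
P4 → South (d²=7.65)
P5 → East (d²=8.90)
P6 → Outer (d²=0.25)

Mid, Mid, Inner, South, East, Outer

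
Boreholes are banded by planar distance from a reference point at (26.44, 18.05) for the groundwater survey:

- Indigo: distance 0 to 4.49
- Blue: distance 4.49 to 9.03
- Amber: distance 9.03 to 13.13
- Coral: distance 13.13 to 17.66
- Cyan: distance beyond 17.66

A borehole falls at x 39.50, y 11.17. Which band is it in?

Distance = √((39.50−26.44)² + (11.17−18.05)²) = √(170.564 + 47.334) = 14.761.
13.13 ≤ 14.761 < 17.66 → Coral.

Coral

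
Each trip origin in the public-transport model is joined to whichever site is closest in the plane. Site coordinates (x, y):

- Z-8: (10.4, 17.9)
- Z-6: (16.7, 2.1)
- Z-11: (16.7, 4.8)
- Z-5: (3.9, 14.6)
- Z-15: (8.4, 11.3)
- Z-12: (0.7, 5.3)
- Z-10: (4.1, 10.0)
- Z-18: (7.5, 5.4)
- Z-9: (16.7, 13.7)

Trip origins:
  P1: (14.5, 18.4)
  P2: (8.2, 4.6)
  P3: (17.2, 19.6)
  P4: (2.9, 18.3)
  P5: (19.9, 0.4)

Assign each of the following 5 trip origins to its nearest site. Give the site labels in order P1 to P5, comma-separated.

Z-8, Z-18, Z-9, Z-5, Z-6

P1 → Z-8 (d²=17.06)
P2 → Z-18 (d²=1.13)
P3 → Z-9 (d²=35.06)
P4 → Z-5 (d²=14.69)
P5 → Z-6 (d²=13.13)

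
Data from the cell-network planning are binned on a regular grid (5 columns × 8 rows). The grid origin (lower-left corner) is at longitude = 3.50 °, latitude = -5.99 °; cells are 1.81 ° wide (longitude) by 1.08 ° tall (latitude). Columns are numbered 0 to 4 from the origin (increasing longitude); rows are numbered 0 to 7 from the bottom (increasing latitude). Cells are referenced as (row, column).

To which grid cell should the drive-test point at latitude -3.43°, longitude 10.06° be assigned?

(2, 3)

Column index: ⌊(10.06 − 3.50) / 1.81⌋ = ⌊3.624⌋ = 3
Row offset from origin: ⌊(-3.43 − -5.99) / 1.08⌋ = ⌊2.370⌋ = 2 → row 2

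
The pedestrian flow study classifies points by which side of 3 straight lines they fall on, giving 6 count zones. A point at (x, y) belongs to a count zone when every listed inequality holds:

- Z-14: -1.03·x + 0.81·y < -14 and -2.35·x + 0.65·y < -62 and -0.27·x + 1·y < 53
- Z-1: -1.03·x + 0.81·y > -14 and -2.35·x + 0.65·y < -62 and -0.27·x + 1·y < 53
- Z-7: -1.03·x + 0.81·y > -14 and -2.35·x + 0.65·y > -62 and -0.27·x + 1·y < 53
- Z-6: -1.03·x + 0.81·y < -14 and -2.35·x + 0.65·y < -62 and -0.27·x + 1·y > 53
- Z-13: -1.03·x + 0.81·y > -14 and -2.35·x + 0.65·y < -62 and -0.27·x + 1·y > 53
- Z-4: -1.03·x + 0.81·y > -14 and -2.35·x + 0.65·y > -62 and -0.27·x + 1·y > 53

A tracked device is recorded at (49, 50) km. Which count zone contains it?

-1.03·49 + 0.81·50 = -9.970, which is > -14
-2.35·49 + 0.65·50 = -82.650, which is < -62
-0.27·49 + 1·50 = 36.770, which is < 53
This sign pattern matches Z-1.

Z-1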